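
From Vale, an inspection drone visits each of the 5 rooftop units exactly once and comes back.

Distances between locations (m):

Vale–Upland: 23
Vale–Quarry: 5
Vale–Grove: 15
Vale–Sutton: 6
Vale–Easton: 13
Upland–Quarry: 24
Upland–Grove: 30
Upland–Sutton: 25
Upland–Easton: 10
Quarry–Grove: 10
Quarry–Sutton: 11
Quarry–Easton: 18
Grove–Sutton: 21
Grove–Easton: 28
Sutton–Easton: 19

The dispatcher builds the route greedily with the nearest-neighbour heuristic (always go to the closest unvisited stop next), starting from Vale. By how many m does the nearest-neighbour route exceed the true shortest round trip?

Vale: Quarry=5, Sutton=6, Easton=13, Grove=15, Upland=23 ⇒ Quarry
Quarry: Grove=10, Sutton=11, Easton=18, Upland=24 ⇒ Grove
Grove: Sutton=21, Easton=28, Upland=30 ⇒ Sutton
Sutton: Easton=19, Upland=25 ⇒ Easton
Easton: Upland=10 ⇒ Upland
NN route Vale → Quarry → Grove → Sutton → Easton → Upland → Vale costs 88.
Optimal: Vale → Quarry → Grove → Upland → Easton → Sutton → Vale costs 80 (by enumerating all 60 distinct tours).
Excess = 88 − 80 = 8.

The nearest-neighbour route is 8 m longer than optimal.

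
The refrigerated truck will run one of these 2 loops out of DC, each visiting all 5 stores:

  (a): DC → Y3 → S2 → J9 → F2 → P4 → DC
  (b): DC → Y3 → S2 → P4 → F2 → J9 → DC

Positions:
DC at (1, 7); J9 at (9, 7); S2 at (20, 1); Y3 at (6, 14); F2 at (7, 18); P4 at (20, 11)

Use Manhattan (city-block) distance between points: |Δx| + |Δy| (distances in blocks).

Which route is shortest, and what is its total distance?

(a): 12 + 27 + 17 + 13 + 20 + 23 = 112
(b): 12 + 27 + 10 + 20 + 13 + 8 = 90

90 blocks — (b) is the shortest.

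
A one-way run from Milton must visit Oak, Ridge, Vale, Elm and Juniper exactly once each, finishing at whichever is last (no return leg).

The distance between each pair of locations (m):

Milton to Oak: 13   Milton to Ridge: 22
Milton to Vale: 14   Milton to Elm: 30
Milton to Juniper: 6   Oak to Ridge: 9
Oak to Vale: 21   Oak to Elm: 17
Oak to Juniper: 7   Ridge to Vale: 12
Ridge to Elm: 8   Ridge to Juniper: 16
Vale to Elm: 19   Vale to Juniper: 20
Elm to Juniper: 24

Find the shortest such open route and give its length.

Minimum one-way distance = 49 m.

There are 5! = 120 possible orderings.
Milton - Oak - Ridge - Vale - Elm - Juniper: 13+9+12+19+24 = 77
Milton - Oak - Ridge - Vale - Juniper - Elm: 13+9+12+20+24 = 78
Milton - Oak - Ridge - Elm - Vale - Juniper: 13+9+8+19+20 = 69
Milton - Oak - Ridge - Elm - Juniper - Vale: 13+9+8+24+20 = 74
Milton - Oak - Ridge - Juniper - Vale - Elm: 13+9+16+20+19 = 77
Milton - Oak - Ridge - Juniper - Elm - Vale: 13+9+16+24+19 = 81
Milton - Oak - Vale - Ridge - Elm - Juniper: 13+21+12+8+24 = 78
Milton - Oak - Vale - Ridge - Juniper - Elm: 13+21+12+16+24 = 86
Milton - Oak - Vale - Elm - Ridge - Juniper: 13+21+19+8+16 = 77
Milton - Oak - Vale - Elm - Juniper - Ridge: 13+21+19+24+16 = 93
Milton - Oak - Vale - Juniper - Ridge - Elm: 13+21+20+16+8 = 78
Milton - Oak - Vale - Juniper - Elm - Ridge: 13+21+20+24+8 = 86
Milton - Oak - Elm - Ridge - Vale - Juniper: 13+17+8+12+20 = 70
Milton - Oak - Elm - Ridge - Juniper - Vale: 13+17+8+16+20 = 74
… (106 more)
Milton - Juniper - Oak - Ridge - Elm - Vale: 6+7+9+8+19 = 49  ← best
The minimum is 49.
One shortest path: Milton → Juniper → Oak → Ridge → Elm → Vale.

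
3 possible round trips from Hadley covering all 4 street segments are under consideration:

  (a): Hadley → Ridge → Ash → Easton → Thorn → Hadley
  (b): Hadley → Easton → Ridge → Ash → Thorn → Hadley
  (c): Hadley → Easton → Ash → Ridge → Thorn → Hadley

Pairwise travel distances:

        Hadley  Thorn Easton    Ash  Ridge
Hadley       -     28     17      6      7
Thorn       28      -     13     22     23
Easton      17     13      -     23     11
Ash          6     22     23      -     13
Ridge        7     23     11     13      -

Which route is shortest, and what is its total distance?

84 — (a) is the shortest.

(a): 7 + 13 + 23 + 13 + 28 = 84
(b): 17 + 11 + 13 + 22 + 28 = 91
(c): 17 + 23 + 13 + 23 + 28 = 104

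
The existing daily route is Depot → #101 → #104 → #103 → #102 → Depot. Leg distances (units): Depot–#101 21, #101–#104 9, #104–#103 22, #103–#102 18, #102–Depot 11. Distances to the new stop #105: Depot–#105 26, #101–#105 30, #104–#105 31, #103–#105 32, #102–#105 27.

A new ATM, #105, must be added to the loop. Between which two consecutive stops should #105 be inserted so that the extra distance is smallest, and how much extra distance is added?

Adding 35 by placing #105 on the Depot–#101 leg.

Insertion cost between consecutive stops i–j is d(i,#105) + d(#105,j) − d(i,j):
  between Depot and #101: 26 + 30 − 21 = 35
  between #101 and #104: 30 + 31 − 9 = 52
  between #104 and #103: 31 + 32 − 22 = 41
  between #103 and #102: 32 + 27 − 18 = 41
  between #102 and Depot: 27 + 26 − 11 = 42
Cheapest insertion is between Depot and #101, adding 35.
New total = 81 + 35 = 116.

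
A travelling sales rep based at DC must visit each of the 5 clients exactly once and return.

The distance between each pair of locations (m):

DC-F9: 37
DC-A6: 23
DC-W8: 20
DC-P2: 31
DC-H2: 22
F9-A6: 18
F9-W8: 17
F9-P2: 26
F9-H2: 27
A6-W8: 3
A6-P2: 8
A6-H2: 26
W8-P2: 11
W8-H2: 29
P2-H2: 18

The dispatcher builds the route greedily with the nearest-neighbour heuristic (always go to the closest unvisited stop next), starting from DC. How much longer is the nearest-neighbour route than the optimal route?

The nearest-neighbour route is 10 m longer than optimal.

DC: W8=20, H2=22, A6=23, P2=31, F9=37 ⇒ W8
W8: A6=3, P2=11, F9=17, H2=29 ⇒ A6
A6: P2=8, F9=18, H2=26 ⇒ P2
P2: H2=18, F9=26 ⇒ H2
H2: F9=27 ⇒ F9
NN route DC → W8 → A6 → P2 → H2 → F9 → DC costs 113.
Optimal: DC → W8 → F9 → A6 → P2 → H2 → DC costs 103 (by enumerating all 60 distinct tours).
Excess = 113 − 103 = 10.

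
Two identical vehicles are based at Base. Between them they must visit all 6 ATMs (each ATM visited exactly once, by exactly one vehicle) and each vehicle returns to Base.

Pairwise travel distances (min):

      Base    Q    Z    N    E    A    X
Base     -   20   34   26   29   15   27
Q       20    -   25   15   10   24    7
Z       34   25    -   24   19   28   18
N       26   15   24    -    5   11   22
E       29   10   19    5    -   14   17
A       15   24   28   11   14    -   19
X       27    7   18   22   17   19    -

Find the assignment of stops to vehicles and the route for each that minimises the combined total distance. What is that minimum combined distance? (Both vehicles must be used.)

There are 2^5 − 1 = 31 ways to divide the 6 stops into two non-empty groups. For each, the best each vehicle can do is its own shortest tour through its group:
  {Q} + {Z, N, E, A, X}: 40 + 95 = 135
  {Z} + {Q, N, E, A, X}: 68 + 75 = 143
  {Q, Z} + {N, E, A, X}: 79 + 75 = 154
  {N} + {Q, Z, E, A, X}: 52 + 93 = 145
  {Q, N} + {Z, E, A, X}: 61 + 93 = 154
  {Z, N} + {Q, E, A, X}: 84 + 73 = 157
  … (31 splits in total)
  {A} + {Q, Z, N, E, X}: 30 + 95 = 125  ← best
Best: vehicle 1 Base → A → Base = 30; vehicle 2 Base → Q → X → Z → E → N → Base = 95; combined 125.

125 min — the smallest possible combined total.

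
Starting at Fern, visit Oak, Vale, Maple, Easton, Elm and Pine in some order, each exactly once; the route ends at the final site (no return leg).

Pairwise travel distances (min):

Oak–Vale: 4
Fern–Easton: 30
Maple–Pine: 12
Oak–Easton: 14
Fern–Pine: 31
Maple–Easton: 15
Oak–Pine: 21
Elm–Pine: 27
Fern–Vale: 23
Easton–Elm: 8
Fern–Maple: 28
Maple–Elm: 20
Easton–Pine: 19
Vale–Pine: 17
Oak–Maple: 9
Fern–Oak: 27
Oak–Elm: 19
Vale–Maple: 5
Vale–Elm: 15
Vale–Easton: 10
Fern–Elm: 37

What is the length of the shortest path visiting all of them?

Shortest open route: 74 min.

There are 6! = 720 possible orderings.
Fern - Oak - Vale - Maple - Easton - Elm - Pine: 27+4+5+15+8+27 = 86
Fern - Oak - Vale - Maple - Easton - Pine - Elm: 27+4+5+15+19+27 = 97
Fern - Oak - Vale - Maple - Elm - Easton - Pine: 27+4+5+20+8+19 = 83
Fern - Oak - Vale - Maple - Elm - Pine - Easton: 27+4+5+20+27+19 = 102
Fern - Oak - Vale - Maple - Pine - Easton - Elm: 27+4+5+12+19+8 = 75
Fern - Oak - Vale - Maple - Pine - Elm - Easton: 27+4+5+12+27+8 = 83
Fern - Oak - Vale - Easton - Maple - Elm - Pine: 27+4+10+15+20+27 = 103
Fern - Oak - Vale - Easton - Maple - Pine - Elm: 27+4+10+15+12+27 = 95
… (712 more)
Fern - Pine - Maple - Oak - Vale - Easton - Elm: 31+12+9+4+10+8 = 74  ← best
The minimum is 74.
One shortest path: Fern → Pine → Maple → Oak → Vale → Easton → Elm.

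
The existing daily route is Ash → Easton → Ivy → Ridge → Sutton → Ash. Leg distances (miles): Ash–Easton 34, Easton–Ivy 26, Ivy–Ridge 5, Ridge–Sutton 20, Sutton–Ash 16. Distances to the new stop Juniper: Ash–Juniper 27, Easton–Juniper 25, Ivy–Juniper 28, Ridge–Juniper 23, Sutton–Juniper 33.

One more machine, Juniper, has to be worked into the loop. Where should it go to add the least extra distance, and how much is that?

+18 miles — insert Juniper between Ash and Easton.

Insertion cost between consecutive stops i–j is d(i,Juniper) + d(Juniper,j) − d(i,j):
  between Ash and Easton: 27 + 25 − 34 = 18
  between Easton and Ivy: 25 + 28 − 26 = 27
  between Ivy and Ridge: 28 + 23 − 5 = 46
  between Ridge and Sutton: 23 + 33 − 20 = 36
  between Sutton and Ash: 33 + 27 − 16 = 44
Cheapest insertion is between Ash and Easton, adding 18.
New total = 101 + 18 = 119.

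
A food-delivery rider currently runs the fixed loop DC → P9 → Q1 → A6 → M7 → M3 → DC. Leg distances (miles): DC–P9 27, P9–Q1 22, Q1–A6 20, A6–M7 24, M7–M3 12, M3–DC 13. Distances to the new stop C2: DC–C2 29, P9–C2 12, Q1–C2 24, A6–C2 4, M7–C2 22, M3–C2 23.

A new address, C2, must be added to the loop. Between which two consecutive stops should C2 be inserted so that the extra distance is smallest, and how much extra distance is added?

Insertion cost between consecutive stops i–j is d(i,C2) + d(C2,j) − d(i,j):
  between DC and P9: 29 + 12 − 27 = 14
  between P9 and Q1: 12 + 24 − 22 = 14
  between Q1 and A6: 24 + 4 − 20 = 8
  between A6 and M7: 4 + 22 − 24 = 2
  between M7 and M3: 22 + 23 − 12 = 33
  between M3 and DC: 23 + 29 − 13 = 39
Cheapest insertion is between A6 and M7, adding 2.
New total = 118 + 2 = 120.

Adding 2 miles by placing C2 on the A6–M7 leg.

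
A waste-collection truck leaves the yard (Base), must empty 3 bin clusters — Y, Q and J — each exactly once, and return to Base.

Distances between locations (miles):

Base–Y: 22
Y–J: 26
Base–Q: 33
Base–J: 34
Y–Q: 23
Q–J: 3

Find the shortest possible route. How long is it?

Shortest round trip = 82 miles.

With 3 stops there are 3!/2 = 3 distinct round trips (a route and its reverse cost the same).
Base → Y → Q → J → Base: 22+23+3+34 = 82
Base → Y → J → Q → Base: 22+26+3+33 = 84
Base → Q → Y → J → Base: 33+23+26+34 = 116
The minimum is 82.
One optimal route: Base → Y → Q → J → Base (or its reverse).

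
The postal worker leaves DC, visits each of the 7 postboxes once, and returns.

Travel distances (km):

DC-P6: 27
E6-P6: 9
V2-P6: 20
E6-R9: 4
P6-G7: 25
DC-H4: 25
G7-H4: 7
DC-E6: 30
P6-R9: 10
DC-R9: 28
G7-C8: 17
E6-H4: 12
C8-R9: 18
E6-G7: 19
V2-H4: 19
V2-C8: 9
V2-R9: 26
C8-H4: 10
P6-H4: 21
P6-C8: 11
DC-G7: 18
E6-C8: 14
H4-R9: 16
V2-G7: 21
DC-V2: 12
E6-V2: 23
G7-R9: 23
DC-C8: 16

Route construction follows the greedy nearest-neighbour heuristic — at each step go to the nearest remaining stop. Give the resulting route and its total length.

Nearest-neighbour total = 98 km; route DC → V2 → C8 → H4 → G7 → E6 → R9 → P6 → DC.

At DC the remaining stops are V2 12, C8 16, G7 18, H4 25, P6 27, R9 28, E6 30; go to V2.
At V2 the remaining stops are C8 9, H4 19, P6 20, G7 21, E6 23, R9 26; go to C8.
At C8 the remaining stops are H4 10, P6 11, E6 14, G7 17, R9 18; go to H4.
At H4 the remaining stops are G7 7, E6 12, R9 16, P6 21; go to G7.
At G7 the remaining stops are E6 19, R9 23, P6 25; go to E6.
At E6 the remaining stops are R9 4, P6 9; go to R9.
At R9 the remaining stops are P6 10; go to P6.
Return P6→DC: 27.
Total = 12 + 9 + 10 + 7 + 19 + 4 + 10 + 27 = 98.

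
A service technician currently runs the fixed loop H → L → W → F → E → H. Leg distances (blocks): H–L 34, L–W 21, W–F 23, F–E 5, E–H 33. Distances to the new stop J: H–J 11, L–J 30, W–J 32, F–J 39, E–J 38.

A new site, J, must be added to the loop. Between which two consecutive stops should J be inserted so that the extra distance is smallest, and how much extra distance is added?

Insertion cost between consecutive stops i–j is d(i,J) + d(J,j) − d(i,j):
  between H and L: 11 + 30 − 34 = 7
  between L and W: 30 + 32 − 21 = 41
  between W and F: 32 + 39 − 23 = 48
  between F and E: 39 + 38 − 5 = 72
  between E and H: 38 + 11 − 33 = 16
Cheapest insertion is between H and L, adding 7.
New total = 116 + 7 = 123.

Minimum extra distance: 7 blocks, inserting J between H and L.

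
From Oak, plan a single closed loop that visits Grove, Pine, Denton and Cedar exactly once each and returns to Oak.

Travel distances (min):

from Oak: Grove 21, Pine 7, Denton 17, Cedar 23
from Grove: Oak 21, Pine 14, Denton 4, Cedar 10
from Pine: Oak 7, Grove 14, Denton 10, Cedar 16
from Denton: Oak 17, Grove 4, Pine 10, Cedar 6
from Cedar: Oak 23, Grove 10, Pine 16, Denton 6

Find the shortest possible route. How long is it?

Shortest round trip = 54 min.

There are 12 distinct closed tours to check (reversals are equivalent).
Oak-Grove-Pine-Denton-Cedar-Oak: 21+14+10+6+23 = 74
Oak-Grove-Pine-Cedar-Denton-Oak: 21+14+16+6+17 = 74
Oak-Grove-Denton-Pine-Cedar-Oak: 21+4+10+16+23 = 74
Oak-Grove-Denton-Cedar-Pine-Oak: 21+4+6+16+7 = 54
Oak-Grove-Cedar-Pine-Denton-Oak: 21+10+16+10+17 = 74
Oak-Grove-Cedar-Denton-Pine-Oak: 21+10+6+10+7 = 54
Oak-Pine-Grove-Denton-Cedar-Oak: 7+14+4+6+23 = 54
Oak-Pine-Grove-Cedar-Denton-Oak: 7+14+10+6+17 = 54
Oak-Pine-Denton-Grove-Cedar-Oak: 7+10+4+10+23 = 54
Oak-Pine-Cedar-Grove-Denton-Oak: 7+16+10+4+17 = 54
Oak-Denton-Grove-Pine-Cedar-Oak: 17+4+14+16+23 = 74
Oak-Denton-Pine-Grove-Cedar-Oak: 17+10+14+10+23 = 74
The minimum is 54.
One optimal route: Oak → Grove → Denton → Cedar → Pine → Oak (or its reverse).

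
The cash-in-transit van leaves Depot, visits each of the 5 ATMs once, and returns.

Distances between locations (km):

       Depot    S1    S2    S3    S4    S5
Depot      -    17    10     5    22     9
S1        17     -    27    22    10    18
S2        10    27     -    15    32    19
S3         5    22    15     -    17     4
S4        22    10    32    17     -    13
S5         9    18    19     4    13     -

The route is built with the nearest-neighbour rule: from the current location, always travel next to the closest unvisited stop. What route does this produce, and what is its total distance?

Depot → [S3:5 / S5:9 / S2:10 / S1:17 / S4:22] → S3 (5)
S3 → [S5:4 / S2:15 / S4:17 / S1:22] → S5 (4)
S5 → [S4:13 / S1:18 / S2:19] → S4 (13)
S4 → [S1:10 / S2:32] → S1 (10)
S1 → [S2:27] → S2 (27)
Return S2→Depot: 10.
Total = 5 + 4 + 13 + 10 + 27 + 10 = 69.

Nearest-neighbour total = 69 km; route Depot → S3 → S5 → S4 → S1 → S2 → Depot.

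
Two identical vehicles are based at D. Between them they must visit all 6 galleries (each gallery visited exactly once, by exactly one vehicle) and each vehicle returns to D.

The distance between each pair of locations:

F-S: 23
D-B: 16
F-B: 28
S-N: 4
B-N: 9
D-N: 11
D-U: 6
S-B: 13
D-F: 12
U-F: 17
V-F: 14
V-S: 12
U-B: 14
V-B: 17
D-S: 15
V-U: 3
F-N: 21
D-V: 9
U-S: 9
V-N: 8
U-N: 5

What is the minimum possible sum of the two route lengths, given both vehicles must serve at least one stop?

Check every non-empty split of the stops between the two vehicles; for each half take its own optimal tour:
  {V} + {U, F, S, B, N}: 18 + 67 = 85
  {U} + {V, F, S, B, N}: 12 + 67 = 79
  {V, U} + {F, S, B, N}: 18 + 64 = 82
  {F} + {V, U, S, B, N}: 24 + 50 = 74
  {V, F} + {U, S, B, N}: 35 + 44 = 79
  {U, F} + {V, S, B, N}: 35 + 50 = 85
  … (31 splits in total)
Best: vehicle 1 D → F → D = 24; vehicle 2 D → V → U → S → N → B → D = 50; combined 74.

Minimum combined distance: 74.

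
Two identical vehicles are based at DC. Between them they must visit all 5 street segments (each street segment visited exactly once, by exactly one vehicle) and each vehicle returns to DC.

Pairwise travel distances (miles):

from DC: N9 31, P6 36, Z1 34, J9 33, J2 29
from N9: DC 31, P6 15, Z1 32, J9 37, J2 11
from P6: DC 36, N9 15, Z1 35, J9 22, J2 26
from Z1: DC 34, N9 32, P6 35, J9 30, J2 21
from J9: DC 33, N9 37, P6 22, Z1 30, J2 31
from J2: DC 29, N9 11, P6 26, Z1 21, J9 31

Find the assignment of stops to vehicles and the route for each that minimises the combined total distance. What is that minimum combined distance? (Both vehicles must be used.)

178 miles — the smallest possible combined total.

There are 2^4 − 1 = 15 ways to divide the 5 stops into two non-empty groups. For each, the best each vehicle can do is its own shortest tour through its group:
  {N9} + {P6, Z1, J9, J2}: 62 + 136 = 198
  {P6} + {N9, Z1, J9, J2}: 72 + 126 = 198
  {N9, P6} + {Z1, J9, J2}: 82 + 113 = 195
  {Z1} + {N9, P6, J9, J2}: 68 + 110 = 178
  {N9, Z1} + {P6, J9, J2}: 97 + 110 = 207
  {P6, Z1} + {N9, J9, J2}: 105 + 106 = 211
  … (15 splits in total)
Best: vehicle 1 DC → Z1 → DC = 68; vehicle 2 DC → J9 → P6 → N9 → J2 → DC = 110; combined 178.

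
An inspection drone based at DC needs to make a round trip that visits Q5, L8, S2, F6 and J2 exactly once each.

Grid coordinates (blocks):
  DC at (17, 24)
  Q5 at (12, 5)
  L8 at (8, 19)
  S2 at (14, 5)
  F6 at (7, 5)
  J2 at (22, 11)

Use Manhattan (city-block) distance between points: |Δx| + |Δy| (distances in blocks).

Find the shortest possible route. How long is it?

Minimum total distance: 68 blocks.

There are 60 distinct closed tours to check (reversals are equivalent).
DC-Q5-L8-S2-F6-J2-DC: 24+18+20+7+21+18 = 108
DC-Q5-L8-S2-J2-F6-DC: 24+18+20+14+21+29 = 126
DC-Q5-L8-F6-S2-J2-DC: 24+18+15+7+14+18 = 96
DC-Q5-L8-F6-J2-S2-DC: 24+18+15+21+14+22 = 114
DC-Q5-L8-J2-S2-F6-DC: 24+18+22+14+7+29 = 114
DC-Q5-L8-J2-F6-S2-DC: 24+18+22+21+7+22 = 114
DC-Q5-S2-L8-F6-J2-DC: 24+2+20+15+21+18 = 100
DC-Q5-S2-L8-J2-F6-DC: 24+2+20+22+21+29 = 118
DC-Q5-S2-F6-L8-J2-DC: 24+2+7+15+22+18 = 88
DC-Q5-S2-F6-J2-L8-DC: 24+2+7+21+22+14 = 90
DC-Q5-S2-J2-L8-F6-DC: 24+2+14+22+15+29 = 106
DC-Q5-S2-J2-F6-L8-DC: 24+2+14+21+15+14 = 90
DC-Q5-F6-L8-S2-J2-DC: 24+5+15+20+14+18 = 96
DC-Q5-F6-L8-J2-S2-DC: 24+5+15+22+14+22 = 102
… (46 more)
DC-L8-F6-Q5-S2-J2-DC: 14+15+5+2+14+18 = 68  ← best
The minimum is 68.
One optimal route: DC → L8 → F6 → Q5 → S2 → J2 → DC (or its reverse).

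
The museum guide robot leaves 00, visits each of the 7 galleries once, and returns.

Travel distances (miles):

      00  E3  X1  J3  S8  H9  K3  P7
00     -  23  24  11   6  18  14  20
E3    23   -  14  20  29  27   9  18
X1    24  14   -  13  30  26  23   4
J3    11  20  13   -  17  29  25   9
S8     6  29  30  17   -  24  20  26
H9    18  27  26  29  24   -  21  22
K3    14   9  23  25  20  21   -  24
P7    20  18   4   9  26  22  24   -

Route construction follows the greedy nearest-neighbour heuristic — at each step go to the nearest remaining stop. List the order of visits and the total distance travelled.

Nearest-neighbour total = 98 miles; route 00 → S8 → J3 → P7 → X1 → E3 → K3 → H9 → 00.

From 00: distances to unvisited — S8=6, J3=11, K3=14, H9=18, P7=20, E3=23, X1=24. Nearest is S8 (6).
From S8: distances to unvisited — J3=17, K3=20, H9=24, P7=26, E3=29, X1=30. Nearest is J3 (17).
From J3: distances to unvisited — P7=9, X1=13, E3=20, K3=25, H9=29. Nearest is P7 (9).
From P7: distances to unvisited — X1=4, E3=18, H9=22, K3=24. Nearest is X1 (4).
From X1: distances to unvisited — E3=14, K3=23, H9=26. Nearest is E3 (14).
From E3: distances to unvisited — K3=9, H9=27. Nearest is K3 (9).
From K3: distances to unvisited — H9=21. Nearest is H9 (21).
Return H9→00: 18.
Total = 6 + 17 + 9 + 4 + 14 + 9 + 21 + 18 = 98.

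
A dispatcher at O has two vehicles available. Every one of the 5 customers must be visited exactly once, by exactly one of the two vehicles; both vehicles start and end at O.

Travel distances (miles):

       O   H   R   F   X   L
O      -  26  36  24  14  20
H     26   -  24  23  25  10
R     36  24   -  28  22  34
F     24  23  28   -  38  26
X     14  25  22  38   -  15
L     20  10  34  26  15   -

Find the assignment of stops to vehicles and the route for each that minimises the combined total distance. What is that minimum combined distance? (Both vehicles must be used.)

Minimum combined distance: 134 miles.

Check every non-empty split of the stops between the two vehicles; for each half take its own optimal tour:
  {H} + {R, F, X, L}: 52 + 109 = 161
  {R} + {H, F, X, L}: 72 + 86 = 158
  {H, R} + {F, X, L}: 86 + 79 = 165
  {F} + {H, R, X, L}: 48 + 90 = 138
  {H, F} + {R, X, L}: 73 + 90 = 163
  {R, F} + {H, X, L}: 88 + 65 = 153
  … (15 splits in total)
  {X} + {H, R, F, L}: 28 + 106 = 134  ← best
Best: vehicle 1 O → X → O = 28; vehicle 2 O → F → R → H → L → O = 106; combined 134.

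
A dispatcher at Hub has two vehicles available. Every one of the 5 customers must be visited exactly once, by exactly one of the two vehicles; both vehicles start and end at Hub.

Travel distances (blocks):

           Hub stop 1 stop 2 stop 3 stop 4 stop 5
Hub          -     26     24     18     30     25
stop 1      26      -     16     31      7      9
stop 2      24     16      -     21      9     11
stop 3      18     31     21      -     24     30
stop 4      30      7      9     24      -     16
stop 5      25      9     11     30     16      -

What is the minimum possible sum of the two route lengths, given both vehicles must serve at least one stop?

110 blocks — the smallest possible combined total.

Check every non-empty split of the stops between the two vehicles; for each half take its own optimal tour:
  {stop 1} + {stop 2, stop 3, stop 4, stop 5}: 52 + 87 = 139
  {stop 2} + {stop 1, stop 3, stop 4, stop 5}: 48 + 83 = 131
  {stop 1, stop 2} + {stop 3, stop 4, stop 5}: 66 + 83 = 149
  {stop 3} + {stop 1, stop 2, stop 4, stop 5}: 36 + 74 = 110
  {stop 1, stop 3} + {stop 2, stop 4, stop 5}: 75 + 74 = 149
  {stop 2, stop 3} + {stop 1, stop 4, stop 5}: 63 + 71 = 134
  … (15 splits in total)
Best: vehicle 1 Hub → stop 3 → Hub = 36; vehicle 2 Hub → stop 2 → stop 4 → stop 1 → stop 5 → Hub = 74; combined 110.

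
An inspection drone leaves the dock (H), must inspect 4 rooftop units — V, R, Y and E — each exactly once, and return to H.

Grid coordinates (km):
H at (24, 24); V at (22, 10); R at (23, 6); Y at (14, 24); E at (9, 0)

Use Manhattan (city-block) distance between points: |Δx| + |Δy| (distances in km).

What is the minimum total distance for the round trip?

With 4 stops there are 4!/2 = 12 distinct round trips (a route and its reverse cost the same).
H → V → R → Y → E → H: 16+5+27+29+39 = 116
H → V → R → E → Y → H: 16+5+20+29+10 = 80
H → V → Y → R → E → H: 16+22+27+20+39 = 124
H → V → Y → E → R → H: 16+22+29+20+19 = 106
H → V → E → R → Y → H: 16+23+20+27+10 = 96
H → V → E → Y → R → H: 16+23+29+27+19 = 114
H → R → V → Y → E → H: 19+5+22+29+39 = 114
H → R → V → E → Y → H: 19+5+23+29+10 = 86
H → R → Y → V → E → H: 19+27+22+23+39 = 130
H → R → E → V → Y → H: 19+20+23+22+10 = 94
H → Y → V → R → E → H: 10+22+5+20+39 = 96
H → Y → R → V → E → H: 10+27+5+23+39 = 104
The minimum is 80.
One optimal route: H → V → R → E → Y → H (or its reverse).

Minimum total distance: 80 km.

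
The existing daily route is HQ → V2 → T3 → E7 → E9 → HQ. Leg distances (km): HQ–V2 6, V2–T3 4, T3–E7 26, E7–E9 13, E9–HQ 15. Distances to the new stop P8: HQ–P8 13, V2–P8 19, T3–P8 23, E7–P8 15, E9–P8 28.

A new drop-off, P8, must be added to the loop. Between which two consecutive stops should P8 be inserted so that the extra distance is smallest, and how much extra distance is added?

Insertion cost between consecutive stops i–j is d(i,P8) + d(P8,j) − d(i,j):
  between HQ and V2: 13 + 19 − 6 = 26
  between V2 and T3: 19 + 23 − 4 = 38
  between T3 and E7: 23 + 15 − 26 = 12
  between E7 and E9: 15 + 28 − 13 = 30
  between E9 and HQ: 28 + 13 − 15 = 26
Cheapest insertion is between T3 and E7, adding 12.
New total = 64 + 12 = 76.

Minimum extra distance: 12 km, inserting P8 between T3 and E7.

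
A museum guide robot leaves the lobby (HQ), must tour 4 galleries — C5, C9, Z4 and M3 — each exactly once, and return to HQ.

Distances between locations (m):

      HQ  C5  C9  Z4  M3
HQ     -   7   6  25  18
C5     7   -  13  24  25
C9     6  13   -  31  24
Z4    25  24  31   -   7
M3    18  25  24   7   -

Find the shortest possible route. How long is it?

68 m — the shortest possible round trip.

There are 12 distinct closed tours to check (reversals are equivalent).
HQ - C5 - C9 - Z4 - M3 - HQ: 7+13+31+7+18 = 76
HQ - C5 - C9 - M3 - Z4 - HQ: 7+13+24+7+25 = 76
HQ - C5 - Z4 - C9 - M3 - HQ: 7+24+31+24+18 = 104
HQ - C5 - Z4 - M3 - C9 - HQ: 7+24+7+24+6 = 68
HQ - C5 - M3 - C9 - Z4 - HQ: 7+25+24+31+25 = 112
HQ - C5 - M3 - Z4 - C9 - HQ: 7+25+7+31+6 = 76
HQ - C9 - C5 - Z4 - M3 - HQ: 6+13+24+7+18 = 68
HQ - C9 - C5 - M3 - Z4 - HQ: 6+13+25+7+25 = 76
HQ - C9 - Z4 - C5 - M3 - HQ: 6+31+24+25+18 = 104
HQ - C9 - M3 - C5 - Z4 - HQ: 6+24+25+24+25 = 104
HQ - Z4 - C5 - C9 - M3 - HQ: 25+24+13+24+18 = 104
HQ - Z4 - C9 - C5 - M3 - HQ: 25+31+13+25+18 = 112
The minimum is 68.
One optimal route: HQ → C5 → Z4 → M3 → C9 → HQ (or its reverse).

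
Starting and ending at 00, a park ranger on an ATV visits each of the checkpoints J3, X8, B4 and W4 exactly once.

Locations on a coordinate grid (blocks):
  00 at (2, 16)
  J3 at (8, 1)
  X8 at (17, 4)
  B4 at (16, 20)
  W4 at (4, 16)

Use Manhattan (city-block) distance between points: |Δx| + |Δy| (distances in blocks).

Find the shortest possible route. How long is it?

With 4 stops there are 4!/2 = 12 distinct round trips (a route and its reverse cost the same).
00→J3→X8→B4→W4→00: 21+12+17+16+2 = 68
00→J3→X8→W4→B4→00: 21+12+25+16+18 = 92
00→J3→B4→X8→W4→00: 21+27+17+25+2 = 92
00→J3→B4→W4→X8→00: 21+27+16+25+27 = 116
00→J3→W4→X8→B4→00: 21+19+25+17+18 = 100
00→J3→W4→B4→X8→00: 21+19+16+17+27 = 100
00→X8→J3→B4→W4→00: 27+12+27+16+2 = 84
00→X8→J3→W4→B4→00: 27+12+19+16+18 = 92
00→X8→B4→J3→W4→00: 27+17+27+19+2 = 92
00→X8→W4→J3→B4→00: 27+25+19+27+18 = 116
00→B4→J3→X8→W4→00: 18+27+12+25+2 = 84
00→B4→X8→J3→W4→00: 18+17+12+19+2 = 68
The minimum is 68.
One optimal route: 00 → J3 → X8 → B4 → W4 → 00 (or its reverse).

Minimum total distance: 68 blocks.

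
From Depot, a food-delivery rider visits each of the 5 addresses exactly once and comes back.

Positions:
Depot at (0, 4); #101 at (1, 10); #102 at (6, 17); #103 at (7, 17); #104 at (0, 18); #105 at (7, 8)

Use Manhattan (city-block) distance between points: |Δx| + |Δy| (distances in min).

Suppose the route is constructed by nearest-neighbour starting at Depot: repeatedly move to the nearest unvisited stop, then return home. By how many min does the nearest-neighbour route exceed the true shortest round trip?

From Depot: #101=7, #105=11, #104=14, #102=19, #103=20 → choose #101 (7).
From #101: #105=8, #104=9, #102=12, #103=13 → choose #105 (8).
From #105: #103=9, #102=10, #104=17 → choose #103 (9).
From #103: #102=1, #104=8 → choose #102 (1).
From #102: #104=7 → choose #104 (7).
NN route Depot → #101 → #105 → #103 → #102 → #104 → Depot costs 46.
Optimal: Depot → #101 → #104 → #102 → #103 → #105 → Depot costs 44 (by enumerating all 60 distinct tours).
Excess = 46 − 44 = 2.

The nearest-neighbour route is 2 min longer than optimal.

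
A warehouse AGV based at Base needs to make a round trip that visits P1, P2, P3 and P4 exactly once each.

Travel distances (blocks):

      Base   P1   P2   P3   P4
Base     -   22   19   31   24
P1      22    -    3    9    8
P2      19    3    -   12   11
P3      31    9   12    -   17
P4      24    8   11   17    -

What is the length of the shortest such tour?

Base-P1-P2-P3-P4-Base: 22+3+12+17+24 = 78
Base-P1-P2-P4-P3-Base: 22+3+11+17+31 = 84
Base-P1-P3-P2-P4-Base: 22+9+12+11+24 = 78
Base-P1-P3-P4-P2-Base: 22+9+17+11+19 = 78
Base-P1-P4-P2-P3-Base: 22+8+11+12+31 = 84
Base-P1-P4-P3-P2-Base: 22+8+17+12+19 = 78
Base-P2-P1-P3-P4-Base: 19+3+9+17+24 = 72
Base-P2-P1-P4-P3-Base: 19+3+8+17+31 = 78
Base-P2-P3-P1-P4-Base: 19+12+9+8+24 = 72
Base-P2-P4-P1-P3-Base: 19+11+8+9+31 = 78
Base-P3-P1-P2-P4-Base: 31+9+3+11+24 = 78
Base-P3-P2-P1-P4-Base: 31+12+3+8+24 = 78
The minimum is 72.
One optimal route: Base → P2 → P1 → P3 → P4 → Base (or its reverse).

72 blocks — the shortest possible round trip.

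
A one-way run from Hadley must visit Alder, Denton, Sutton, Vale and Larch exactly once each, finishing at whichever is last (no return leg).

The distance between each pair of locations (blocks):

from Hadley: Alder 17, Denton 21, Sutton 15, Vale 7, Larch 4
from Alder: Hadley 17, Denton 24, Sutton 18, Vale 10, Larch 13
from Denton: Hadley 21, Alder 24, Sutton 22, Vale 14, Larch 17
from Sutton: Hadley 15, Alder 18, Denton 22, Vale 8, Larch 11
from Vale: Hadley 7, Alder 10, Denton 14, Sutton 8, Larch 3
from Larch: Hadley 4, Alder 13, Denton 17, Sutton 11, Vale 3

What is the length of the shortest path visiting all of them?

Minimum one-way distance = 57 blocks.

There are 5! = 120 possible orderings.
Hadley → Alder → Denton → Sutton → Vale → Larch: 17+24+22+8+3 = 74
Hadley → Alder → Denton → Sutton → Larch → Vale: 17+24+22+11+3 = 77
Hadley → Alder → Denton → Vale → Sutton → Larch: 17+24+14+8+11 = 74
Hadley → Alder → Denton → Vale → Larch → Sutton: 17+24+14+3+11 = 69
Hadley → Alder → Denton → Larch → Sutton → Vale: 17+24+17+11+8 = 77
Hadley → Alder → Denton → Larch → Vale → Sutton: 17+24+17+3+8 = 69
Hadley → Alder → Sutton → Denton → Vale → Larch: 17+18+22+14+3 = 74
Hadley → Alder → Sutton → Denton → Larch → Vale: 17+18+22+17+3 = 77
Hadley → Alder → Sutton → Vale → Denton → Larch: 17+18+8+14+17 = 74
Hadley → Alder → Sutton → Vale → Larch → Denton: 17+18+8+3+17 = 63
Hadley → Alder → Sutton → Larch → Denton → Vale: 17+18+11+17+14 = 77
Hadley → Alder → Sutton → Larch → Vale → Denton: 17+18+11+3+14 = 63
Hadley → Alder → Vale → Denton → Sutton → Larch: 17+10+14+22+11 = 74
Hadley → Alder → Vale → Denton → Larch → Sutton: 17+10+14+17+11 = 69
… (106 more)
Hadley → Larch → Alder → Sutton → Vale → Denton: 4+13+18+8+14 = 57  ← best
The minimum is 57.
One shortest path: Hadley → Larch → Alder → Sutton → Vale → Denton.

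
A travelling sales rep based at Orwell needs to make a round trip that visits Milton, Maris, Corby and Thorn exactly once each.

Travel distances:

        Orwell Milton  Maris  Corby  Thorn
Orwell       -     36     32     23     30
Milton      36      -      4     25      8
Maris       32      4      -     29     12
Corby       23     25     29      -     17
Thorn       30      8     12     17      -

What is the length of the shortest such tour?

Orwell-Milton-Maris-Corby-Thorn-Orwell: 36+4+29+17+30 = 116
Orwell-Milton-Maris-Thorn-Corby-Orwell: 36+4+12+17+23 = 92
Orwell-Milton-Corby-Maris-Thorn-Orwell: 36+25+29+12+30 = 132
Orwell-Milton-Corby-Thorn-Maris-Orwell: 36+25+17+12+32 = 122
Orwell-Milton-Thorn-Maris-Corby-Orwell: 36+8+12+29+23 = 108
Orwell-Milton-Thorn-Corby-Maris-Orwell: 36+8+17+29+32 = 122
Orwell-Maris-Milton-Corby-Thorn-Orwell: 32+4+25+17+30 = 108
Orwell-Maris-Milton-Thorn-Corby-Orwell: 32+4+8+17+23 = 84
Orwell-Maris-Corby-Milton-Thorn-Orwell: 32+29+25+8+30 = 124
Orwell-Maris-Thorn-Milton-Corby-Orwell: 32+12+8+25+23 = 100
Orwell-Corby-Milton-Maris-Thorn-Orwell: 23+25+4+12+30 = 94
Orwell-Corby-Maris-Milton-Thorn-Orwell: 23+29+4+8+30 = 94
The minimum is 84.
One optimal route: Orwell → Maris → Milton → Thorn → Corby → Orwell (or its reverse).

Shortest round trip = 84.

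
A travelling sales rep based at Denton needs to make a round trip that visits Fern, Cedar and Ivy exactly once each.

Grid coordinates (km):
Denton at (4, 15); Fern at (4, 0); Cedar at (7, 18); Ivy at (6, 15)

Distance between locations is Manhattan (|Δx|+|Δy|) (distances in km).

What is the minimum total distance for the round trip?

There are 3 distinct closed tours to check (reversals are equivalent).
Denton - Fern - Cedar - Ivy - Denton: 15+21+4+2 = 42
Denton - Fern - Ivy - Cedar - Denton: 15+17+4+6 = 42
Denton - Cedar - Fern - Ivy - Denton: 6+21+17+2 = 46
The minimum is 42.
One optimal route: Denton → Fern → Cedar → Ivy → Denton (or its reverse).

42 km — the shortest possible round trip.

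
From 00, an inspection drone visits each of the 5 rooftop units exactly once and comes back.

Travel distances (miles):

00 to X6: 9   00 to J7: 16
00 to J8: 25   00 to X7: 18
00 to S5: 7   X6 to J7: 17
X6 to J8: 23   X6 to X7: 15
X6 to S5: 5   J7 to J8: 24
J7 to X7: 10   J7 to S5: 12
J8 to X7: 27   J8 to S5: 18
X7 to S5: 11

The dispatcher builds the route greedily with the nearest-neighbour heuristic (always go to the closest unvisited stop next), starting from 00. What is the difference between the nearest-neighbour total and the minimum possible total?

00: S5=7, X6=9, J7=16, X7=18, J8=25 ⇒ S5
S5: X6=5, X7=11, J7=12, J8=18 ⇒ X6
X6: X7=15, J7=17, J8=23 ⇒ X7
X7: J7=10, J8=27 ⇒ J7
J7: J8=24 ⇒ J8
NN route 00 → S5 → X6 → X7 → J7 → J8 → 00 costs 86.
Optimal: 00 → X6 → X7 → J7 → J8 → S5 → 00 costs 83 (by enumerating all 60 distinct tours).
Excess = 86 − 83 = 3.

3 miles longer than the optimal tour.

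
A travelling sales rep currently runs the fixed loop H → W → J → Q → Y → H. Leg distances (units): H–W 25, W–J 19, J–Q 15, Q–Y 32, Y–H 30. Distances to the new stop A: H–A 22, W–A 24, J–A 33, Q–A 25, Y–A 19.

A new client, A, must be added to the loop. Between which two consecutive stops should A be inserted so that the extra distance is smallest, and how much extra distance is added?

Insertion cost between consecutive stops i–j is d(i,A) + d(A,j) − d(i,j):
  between H and W: 22 + 24 − 25 = 21
  between W and J: 24 + 33 − 19 = 38
  between J and Q: 33 + 25 − 15 = 43
  between Q and Y: 25 + 19 − 32 = 12
  between Y and H: 19 + 22 − 30 = 11
Cheapest insertion is between Y and H, adding 11.
New total = 121 + 11 = 132.

Minimum extra distance: 11, inserting A between Y and H.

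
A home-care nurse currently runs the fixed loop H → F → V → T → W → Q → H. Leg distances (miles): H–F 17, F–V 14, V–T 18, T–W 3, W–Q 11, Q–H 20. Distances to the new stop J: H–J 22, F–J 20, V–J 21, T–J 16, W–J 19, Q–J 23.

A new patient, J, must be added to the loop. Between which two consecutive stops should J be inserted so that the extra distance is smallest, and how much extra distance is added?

+19 miles — insert J between V and T.

Insertion cost between consecutive stops i–j is d(i,J) + d(J,j) − d(i,j):
  between H and F: 22 + 20 − 17 = 25
  between F and V: 20 + 21 − 14 = 27
  between V and T: 21 + 16 − 18 = 19
  between T and W: 16 + 19 − 3 = 32
  between W and Q: 19 + 23 − 11 = 31
  between Q and H: 23 + 22 − 20 = 25
Cheapest insertion is between V and T, adding 19.
New total = 83 + 19 = 102.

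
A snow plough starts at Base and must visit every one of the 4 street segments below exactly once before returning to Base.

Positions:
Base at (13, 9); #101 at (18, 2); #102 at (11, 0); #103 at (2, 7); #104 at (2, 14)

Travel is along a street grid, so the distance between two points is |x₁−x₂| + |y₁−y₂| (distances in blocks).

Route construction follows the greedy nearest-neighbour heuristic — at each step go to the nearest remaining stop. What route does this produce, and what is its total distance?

Base → [#102:11 / #101:12 / #103:13 / #104:16] → #102 (11)
#102 → [#101:9 / #103:16 / #104:23] → #101 (9)
#101 → [#103:21 / #104:28] → #103 (21)
#103 → [#104:7] → #104 (7)
Return #104→Base: 16.
Total = 11 + 9 + 21 + 7 + 16 = 64.

Total distance 64 blocks via the nearest-neighbour route Base → #102 → #101 → #103 → #104 → Base.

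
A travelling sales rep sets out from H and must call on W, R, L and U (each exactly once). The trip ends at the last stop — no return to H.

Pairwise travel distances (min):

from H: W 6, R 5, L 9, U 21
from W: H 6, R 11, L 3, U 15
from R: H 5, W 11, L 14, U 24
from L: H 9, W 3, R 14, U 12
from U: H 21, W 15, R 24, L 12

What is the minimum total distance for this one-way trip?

There are 4! = 24 possible orderings.
H→W→R→L→U: 6+11+14+12 = 43
H→W→R→U→L: 6+11+24+12 = 53
H→W→L→R→U: 6+3+14+24 = 47
H→W→L→U→R: 6+3+12+24 = 45
H→W→U→R→L: 6+15+24+14 = 59
H→W→U→L→R: 6+15+12+14 = 47
H→R→W→L→U: 5+11+3+12 = 31
H→R→W→U→L: 5+11+15+12 = 43
H→R→L→W→U: 5+14+3+15 = 37
H→R→L→U→W: 5+14+12+15 = 46
H→R→U→W→L: 5+24+15+3 = 47
H→R→U→L→W: 5+24+12+3 = 44
H→L→W→R→U: 9+3+11+24 = 47
H→L→W→U→R: 9+3+15+24 = 51
… (10 more)
The minimum is 31.
One shortest path: H → R → W → L → U.

Shortest open route: 31 min.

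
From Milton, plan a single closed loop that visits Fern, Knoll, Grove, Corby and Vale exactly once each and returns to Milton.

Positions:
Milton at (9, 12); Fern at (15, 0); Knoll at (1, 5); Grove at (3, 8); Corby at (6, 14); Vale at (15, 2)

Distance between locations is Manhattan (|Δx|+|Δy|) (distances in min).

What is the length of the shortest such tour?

Minimum total distance: 56 min.

Milton → Fern → Knoll → Grove → Corby → Vale → Milton: 18+19+5+9+21+16 = 88
Milton → Fern → Knoll → Grove → Vale → Corby → Milton: 18+19+5+18+21+5 = 86
Milton → Fern → Knoll → Corby → Grove → Vale → Milton: 18+19+14+9+18+16 = 94
Milton → Fern → Knoll → Corby → Vale → Grove → Milton: 18+19+14+21+18+10 = 100
Milton → Fern → Knoll → Vale → Grove → Corby → Milton: 18+19+17+18+9+5 = 86
Milton → Fern → Knoll → Vale → Corby → Grove → Milton: 18+19+17+21+9+10 = 94
Milton → Fern → Grove → Knoll → Corby → Vale → Milton: 18+20+5+14+21+16 = 94
Milton → Fern → Grove → Knoll → Vale → Corby → Milton: 18+20+5+17+21+5 = 86
Milton → Fern → Grove → Corby → Knoll → Vale → Milton: 18+20+9+14+17+16 = 94
Milton → Fern → Grove → Corby → Vale → Knoll → Milton: 18+20+9+21+17+15 = 100
Milton → Fern → Grove → Vale → Knoll → Corby → Milton: 18+20+18+17+14+5 = 92
Milton → Fern → Grove → Vale → Corby → Knoll → Milton: 18+20+18+21+14+15 = 106
Milton → Fern → Corby → Knoll → Grove → Vale → Milton: 18+23+14+5+18+16 = 94
Milton → Fern → Corby → Knoll → Vale → Grove → Milton: 18+23+14+17+18+10 = 100
… (46 more)
Milton → Fern → Vale → Knoll → Grove → Corby → Milton: 18+2+17+5+9+5 = 56  ← best
The minimum is 56.
One optimal route: Milton → Fern → Vale → Knoll → Grove → Corby → Milton (or its reverse).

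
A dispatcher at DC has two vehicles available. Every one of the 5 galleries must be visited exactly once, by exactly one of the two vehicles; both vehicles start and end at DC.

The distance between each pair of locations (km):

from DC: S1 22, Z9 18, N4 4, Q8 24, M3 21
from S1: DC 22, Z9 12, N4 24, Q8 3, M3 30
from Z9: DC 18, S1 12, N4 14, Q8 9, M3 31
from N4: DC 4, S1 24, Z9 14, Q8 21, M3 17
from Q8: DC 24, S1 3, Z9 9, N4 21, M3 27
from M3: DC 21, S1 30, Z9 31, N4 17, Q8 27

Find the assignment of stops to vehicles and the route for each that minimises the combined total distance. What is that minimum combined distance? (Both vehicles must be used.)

There are 2^4 − 1 = 15 ways to divide the 5 stops into two non-empty groups. For each, the best each vehicle can do is its own shortest tour through its group:
  {S1} + {Z9, N4, Q8, M3}: 44 + 75 = 119
  {Z9} + {S1, N4, Q8, M3}: 36 + 73 = 109
  {S1, Z9} + {N4, Q8, M3}: 52 + 72 = 124
  {N4} + {S1, Z9, Q8, M3}: 8 + 81 = 89
  {S1, N4} + {Z9, Q8, M3}: 50 + 75 = 125
  {Z9, N4} + {S1, Q8, M3}: 36 + 73 = 109
  … (15 splits in total)
Best: vehicle 1 DC → N4 → DC = 8; vehicle 2 DC → Z9 → S1 → Q8 → M3 → DC = 81; combined 89.

89 km — the smallest possible combined total.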